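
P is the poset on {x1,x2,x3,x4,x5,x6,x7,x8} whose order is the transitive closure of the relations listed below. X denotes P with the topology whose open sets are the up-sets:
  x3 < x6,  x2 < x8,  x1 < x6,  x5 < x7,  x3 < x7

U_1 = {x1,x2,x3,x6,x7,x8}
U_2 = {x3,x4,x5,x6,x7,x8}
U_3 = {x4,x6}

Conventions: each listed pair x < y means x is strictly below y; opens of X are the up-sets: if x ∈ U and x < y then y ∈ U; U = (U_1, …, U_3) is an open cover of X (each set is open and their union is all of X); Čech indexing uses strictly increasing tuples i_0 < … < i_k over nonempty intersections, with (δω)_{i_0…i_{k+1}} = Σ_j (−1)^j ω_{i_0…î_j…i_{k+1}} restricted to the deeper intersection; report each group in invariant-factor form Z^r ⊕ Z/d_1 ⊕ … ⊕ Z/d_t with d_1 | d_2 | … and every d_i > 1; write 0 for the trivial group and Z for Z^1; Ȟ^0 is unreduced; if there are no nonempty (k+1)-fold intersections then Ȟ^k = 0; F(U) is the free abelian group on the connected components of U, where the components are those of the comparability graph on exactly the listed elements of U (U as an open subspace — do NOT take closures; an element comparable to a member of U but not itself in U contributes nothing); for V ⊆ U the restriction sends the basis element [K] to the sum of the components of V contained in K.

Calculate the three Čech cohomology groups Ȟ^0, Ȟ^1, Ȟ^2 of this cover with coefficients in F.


Ȟ^0 = Z^3,  Ȟ^1 = 0,  Ȟ^2 = 0

nerve of the cover:
  U12={x3,x6,x7,x8} U13={x6} U23={x4,x6}
  U123={x6}
components per intersection:
  U1: {x1,x3,x6,x7} {x2,x8}
  U2: {x3,x5,x6,x7} {x4} {x8}
  U3: {x4} {x6}
  U12: {x3,x6,x7} {x8}
  U13: {x6}
  U23: {x4} {x6}
  U123: {x6}
C dims 7,5,1; δ0: rk 4, SNF 1^4; δ1: rk 1, SNF 1^1
Ȟ^0 = (7 − 4) − 0 = 3, so Ȟ^0 ≅ Z^3
Ȟ^1 = (5 − 1) − 4 = 0, so Ȟ^1 ≅ 0
Ȟ^2 = (1 − 0) − 1 = 0, so Ȟ^2 ≅ 0


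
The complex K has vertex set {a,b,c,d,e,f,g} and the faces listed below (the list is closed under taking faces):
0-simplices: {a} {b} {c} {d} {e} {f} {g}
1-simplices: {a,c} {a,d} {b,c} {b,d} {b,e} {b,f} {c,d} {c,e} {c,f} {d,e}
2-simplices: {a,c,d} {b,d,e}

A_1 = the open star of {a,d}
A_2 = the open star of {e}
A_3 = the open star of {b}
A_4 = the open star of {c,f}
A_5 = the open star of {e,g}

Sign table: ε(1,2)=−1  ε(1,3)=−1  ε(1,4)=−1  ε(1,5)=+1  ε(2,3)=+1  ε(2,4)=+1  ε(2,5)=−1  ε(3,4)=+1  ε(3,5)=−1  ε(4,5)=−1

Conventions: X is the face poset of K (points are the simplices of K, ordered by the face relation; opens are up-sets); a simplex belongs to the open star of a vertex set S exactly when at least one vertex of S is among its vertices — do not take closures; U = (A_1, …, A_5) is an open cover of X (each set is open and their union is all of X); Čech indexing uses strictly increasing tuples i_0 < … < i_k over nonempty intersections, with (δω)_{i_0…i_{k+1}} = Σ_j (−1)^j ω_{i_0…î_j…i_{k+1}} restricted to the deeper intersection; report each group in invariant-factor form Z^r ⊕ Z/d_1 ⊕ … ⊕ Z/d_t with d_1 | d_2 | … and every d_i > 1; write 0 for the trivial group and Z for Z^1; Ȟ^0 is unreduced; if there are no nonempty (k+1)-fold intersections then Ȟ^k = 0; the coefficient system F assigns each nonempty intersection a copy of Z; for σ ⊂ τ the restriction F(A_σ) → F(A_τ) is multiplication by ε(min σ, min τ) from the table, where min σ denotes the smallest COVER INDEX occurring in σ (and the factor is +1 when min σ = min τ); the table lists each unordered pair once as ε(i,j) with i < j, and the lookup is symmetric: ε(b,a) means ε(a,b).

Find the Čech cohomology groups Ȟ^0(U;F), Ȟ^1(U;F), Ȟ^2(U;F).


nonempty intersections:
  A1={{a},{d},{a,c},{a,d},{b,d},{c,d},{d,e},{a,c,d},{b,d,e}} A2={{e},{b,e},{c,e},{d,e},{b,d,e}} A3={{b},{b,c},{b,d},{b,e},{b,f},{b,d,e}} A4={{c},{f},{a,c},{b,c},{b,f},{c,d},{c,e},{c,f},{a,c,d}} A5={{e},{g},{b,e},{c,e},{d,e},{b,d,e}}
  A12={{d,e},{b,d,e}} A13={{b,d},{b,d,e}} A14={{a,c},{c,d},{a,c,d}} A15={{d,e},{b,d,e}} A23={{b,e},{b,d,e}} A24={{c,e}} A25={{e},{b,e},{c,e},{d,e},{b,d,e}} A34={{b,c},{b,f}} A35={{b,e},{b,d,e}} A45={{c,e}}
  A123={{b,d,e}} A125={{d,e},{b,d,e}} A135={{b,d,e}} A235={{b,e},{b,d,e}} A245={{c,e}}
  A1235={{b,d,e}}
C dims 5,10,5,1; δ0: rk 4, SNF 1^4; δ1: rk 4, SNF 1^4; δ2: rk 1, SNF 1^1
Ȟ^0: (5−4)−0=1 ⇒ Z
Ȟ^1: (10−4)−4=2 ⇒ Z^2
Ȟ^2: (5−1)−4=0 ⇒ 0

Ȟ^0 ≅ Z,  Ȟ^1 ≅ Z^2,  Ȟ^2 ≅ 0


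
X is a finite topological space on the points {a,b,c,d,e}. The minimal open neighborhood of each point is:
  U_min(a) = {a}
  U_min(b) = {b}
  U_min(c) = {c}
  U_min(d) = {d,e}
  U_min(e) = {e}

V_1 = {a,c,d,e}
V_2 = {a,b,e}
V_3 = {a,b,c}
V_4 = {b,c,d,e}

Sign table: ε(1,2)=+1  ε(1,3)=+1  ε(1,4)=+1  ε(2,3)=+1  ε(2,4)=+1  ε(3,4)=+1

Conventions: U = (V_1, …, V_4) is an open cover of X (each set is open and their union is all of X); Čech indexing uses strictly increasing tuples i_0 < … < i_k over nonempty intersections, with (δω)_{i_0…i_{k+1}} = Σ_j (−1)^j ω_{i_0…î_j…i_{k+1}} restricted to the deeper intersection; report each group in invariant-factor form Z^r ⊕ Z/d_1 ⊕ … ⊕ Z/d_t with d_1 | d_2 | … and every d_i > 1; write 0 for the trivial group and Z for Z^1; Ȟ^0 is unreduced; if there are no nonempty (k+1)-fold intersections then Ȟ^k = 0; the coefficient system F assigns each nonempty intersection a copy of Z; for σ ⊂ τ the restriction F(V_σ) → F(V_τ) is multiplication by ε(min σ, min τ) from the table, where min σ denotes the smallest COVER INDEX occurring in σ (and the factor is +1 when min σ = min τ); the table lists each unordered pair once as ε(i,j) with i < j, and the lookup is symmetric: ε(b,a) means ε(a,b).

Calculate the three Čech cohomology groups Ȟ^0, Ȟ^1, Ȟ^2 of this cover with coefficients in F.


Ȟ^0 = Z, Ȟ^1 = 0 and Ȟ^2 = Z

nerve of the cover:
  V12={a,e} V13={a,c} V14={c,d,e} V23={a,b} V24={b,e} V34={b,c}
  V123={a} V124={e} V134={c} V234={b}
C dims 4,6,4; δ0: rk 3, SNF 1^3; δ1: rk 3, SNF 1^3
Ȟ^0 = (4 − 3) − 0 = 1, so Ȟ^0 ≅ Z
Ȟ^1 = (6 − 3) − 3 = 0, so Ȟ^1 ≅ 0
Ȟ^2 = (4 − 0) − 3 = 1, so Ȟ^2 ≅ Z


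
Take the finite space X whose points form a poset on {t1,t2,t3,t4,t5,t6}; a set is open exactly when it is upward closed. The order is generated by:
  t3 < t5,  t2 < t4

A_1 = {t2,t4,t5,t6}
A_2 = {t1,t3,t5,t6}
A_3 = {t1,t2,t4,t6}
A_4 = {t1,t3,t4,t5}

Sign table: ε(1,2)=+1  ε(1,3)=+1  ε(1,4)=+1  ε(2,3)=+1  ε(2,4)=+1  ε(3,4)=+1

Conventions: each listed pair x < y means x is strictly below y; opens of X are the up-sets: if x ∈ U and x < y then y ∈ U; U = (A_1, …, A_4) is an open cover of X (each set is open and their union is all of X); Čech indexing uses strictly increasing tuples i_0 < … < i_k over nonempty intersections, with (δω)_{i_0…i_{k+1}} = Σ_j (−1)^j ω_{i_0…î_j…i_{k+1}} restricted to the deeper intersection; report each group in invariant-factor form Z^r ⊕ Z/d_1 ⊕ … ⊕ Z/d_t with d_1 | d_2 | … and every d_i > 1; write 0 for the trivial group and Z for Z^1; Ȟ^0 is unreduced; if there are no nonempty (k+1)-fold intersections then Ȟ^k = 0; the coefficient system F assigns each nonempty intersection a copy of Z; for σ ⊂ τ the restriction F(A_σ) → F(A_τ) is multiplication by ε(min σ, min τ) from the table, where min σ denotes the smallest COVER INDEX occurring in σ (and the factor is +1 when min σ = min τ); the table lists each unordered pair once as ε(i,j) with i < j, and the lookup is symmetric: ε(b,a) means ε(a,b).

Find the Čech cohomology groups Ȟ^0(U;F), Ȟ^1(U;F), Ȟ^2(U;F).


intersection data:
  A12={t5,t6} A13={t2,t4,t6} A14={t4,t5} A23={t1,t6} A24={t1,t3,t5} A34={t1,t4}
  A123={t6} A124={t5} A134={t4} A234={t1}
C dims 4,6,4; δ0: rk 3, SNF 1^3; δ1: rk 3, SNF 1^3
Ȟ^0 = (4 − 3) − 0 = 1, so Ȟ^0 ≅ Z
Ȟ^1 = (6 − 3) − 3 = 0, so Ȟ^1 ≅ 0
Ȟ^2 = (4 − 0) − 3 = 1, so Ȟ^2 ≅ Z

Ȟ^0(U;F) ≅ Z, Ȟ^1(U;F) ≅ 0, Ȟ^2(U;F) ≅ Z


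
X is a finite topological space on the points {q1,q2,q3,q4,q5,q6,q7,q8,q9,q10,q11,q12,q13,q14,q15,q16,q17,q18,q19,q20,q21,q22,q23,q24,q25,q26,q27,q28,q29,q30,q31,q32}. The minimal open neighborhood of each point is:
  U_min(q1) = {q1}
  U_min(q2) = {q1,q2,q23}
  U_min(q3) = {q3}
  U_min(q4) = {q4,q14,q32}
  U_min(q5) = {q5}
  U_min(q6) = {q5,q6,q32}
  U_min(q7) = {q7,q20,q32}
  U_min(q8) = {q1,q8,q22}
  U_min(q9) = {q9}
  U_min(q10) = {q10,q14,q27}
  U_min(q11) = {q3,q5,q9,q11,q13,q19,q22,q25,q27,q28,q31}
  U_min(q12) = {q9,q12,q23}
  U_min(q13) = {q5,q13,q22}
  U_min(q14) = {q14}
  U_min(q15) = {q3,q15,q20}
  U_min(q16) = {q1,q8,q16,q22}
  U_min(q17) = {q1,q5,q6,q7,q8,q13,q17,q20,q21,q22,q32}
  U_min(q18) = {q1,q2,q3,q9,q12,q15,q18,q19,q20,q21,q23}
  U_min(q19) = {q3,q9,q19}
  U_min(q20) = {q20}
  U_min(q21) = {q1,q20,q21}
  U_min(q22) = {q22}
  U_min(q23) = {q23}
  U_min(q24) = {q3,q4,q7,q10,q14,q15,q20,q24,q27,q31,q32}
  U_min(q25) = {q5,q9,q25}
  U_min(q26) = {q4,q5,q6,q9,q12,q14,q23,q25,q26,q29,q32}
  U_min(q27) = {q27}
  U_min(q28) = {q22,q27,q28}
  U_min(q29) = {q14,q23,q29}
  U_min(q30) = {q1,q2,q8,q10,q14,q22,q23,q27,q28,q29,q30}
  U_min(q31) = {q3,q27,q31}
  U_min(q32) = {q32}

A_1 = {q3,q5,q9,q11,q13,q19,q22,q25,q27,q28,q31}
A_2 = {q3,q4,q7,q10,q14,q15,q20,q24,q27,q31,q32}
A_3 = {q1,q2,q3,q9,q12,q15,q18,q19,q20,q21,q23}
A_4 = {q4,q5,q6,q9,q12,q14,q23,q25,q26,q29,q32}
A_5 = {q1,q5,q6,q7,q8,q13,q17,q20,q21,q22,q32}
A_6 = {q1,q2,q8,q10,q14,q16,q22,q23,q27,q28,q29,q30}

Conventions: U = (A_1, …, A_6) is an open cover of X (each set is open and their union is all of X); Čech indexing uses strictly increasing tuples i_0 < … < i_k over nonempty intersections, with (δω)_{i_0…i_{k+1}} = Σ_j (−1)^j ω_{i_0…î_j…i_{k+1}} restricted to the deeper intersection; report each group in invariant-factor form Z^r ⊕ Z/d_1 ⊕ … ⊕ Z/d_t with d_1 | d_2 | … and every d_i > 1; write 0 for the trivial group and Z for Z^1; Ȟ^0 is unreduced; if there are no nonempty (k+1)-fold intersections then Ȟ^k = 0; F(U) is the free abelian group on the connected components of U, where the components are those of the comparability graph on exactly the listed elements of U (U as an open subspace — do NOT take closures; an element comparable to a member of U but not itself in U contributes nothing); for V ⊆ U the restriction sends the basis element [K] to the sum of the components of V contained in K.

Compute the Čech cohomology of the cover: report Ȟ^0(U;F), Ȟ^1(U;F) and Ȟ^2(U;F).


nonempty overlaps:
  A12={q3,q27,q31} A13={q3,q9,q19} A14={q5,q9,q25} A15={q5,q13,q22} A16={q22,q27,q28} A23={q3,q15,q20} A24={q4,q14,q32} A25={q7,q20,q32} A26={q10,q14,q27} A34={q9,q12,q23} A35={q1,q20,q21} A36={q1,q2,q23} A45={q5,q6,q32} A46={q14,q23,q29} A56={q1,q8,q22}
  A123={q3} A126={q27} A134={q9} A145={q5} A156={q22} A235={q20} A245={q32} A246={q14} A346={q23} A356={q1}
components per intersection:
  A1: {q3,q5,q9,q11,q13,q19,q22,q25,q27,q28,q31}
  A2: {q3,q4,q7,q10,q14,q15,q20,q24,q27,q31,q32}
  A3: {q1,q2,q3,q9,q12,q15,q18,q19,q20,q21,q23}
  A4: {q4,q5,q6,q9,q12,q14,q23,q25,q26,q29,q32}
  A5: {q1,q5,q6,q7,q8,q13,q17,q20,q21,q22,q32}
  A6: {q1,q2,q8,q10,q14,q16,q22,q23,q27,q28,q29,q30}
  A12: {q3,q27,q31}
  A13: {q3,q9,q19}
  A14: {q5,q9,q25}
  A15: {q5,q13,q22}
  A16: {q22,q27,q28}
  A23: {q3,q15,q20}
  A24: {q4,q14,q32}
  A25: {q7,q20,q32}
  A26: {q10,q14,q27}
  A34: {q9,q12,q23}
  A35: {q1,q20,q21}
  A36: {q1,q2,q23}
  A45: {q5,q6,q32}
  A46: {q14,q23,q29}
  A56: {q1,q8,q22}
  A123: {q3}
  A126: {q27}
  A134: {q9}
  A145: {q5}
  A156: {q22}
  A235: {q20}
  A245: {q32}
  A246: {q14}
  A346: {q23}
  A356: {q1}
C dims 6,15,10; δ0: rk 5, SNF 1^5; δ1: rk 10, SNF 1^9·2
degree 0: 6−5−0 = 1 → Ȟ^0 ≅ Z
degree 1: 15−10−5 = 0 → Ȟ^1 ≅ 0
degree 2: 10−0−10 = 0 plus torsion [2] → Ȟ^2 ≅ Z/2

Ȟ^0(U;F) ≅ Z, Ȟ^1(U;F) ≅ 0 and Ȟ^2(U;F) ≅ Z/2


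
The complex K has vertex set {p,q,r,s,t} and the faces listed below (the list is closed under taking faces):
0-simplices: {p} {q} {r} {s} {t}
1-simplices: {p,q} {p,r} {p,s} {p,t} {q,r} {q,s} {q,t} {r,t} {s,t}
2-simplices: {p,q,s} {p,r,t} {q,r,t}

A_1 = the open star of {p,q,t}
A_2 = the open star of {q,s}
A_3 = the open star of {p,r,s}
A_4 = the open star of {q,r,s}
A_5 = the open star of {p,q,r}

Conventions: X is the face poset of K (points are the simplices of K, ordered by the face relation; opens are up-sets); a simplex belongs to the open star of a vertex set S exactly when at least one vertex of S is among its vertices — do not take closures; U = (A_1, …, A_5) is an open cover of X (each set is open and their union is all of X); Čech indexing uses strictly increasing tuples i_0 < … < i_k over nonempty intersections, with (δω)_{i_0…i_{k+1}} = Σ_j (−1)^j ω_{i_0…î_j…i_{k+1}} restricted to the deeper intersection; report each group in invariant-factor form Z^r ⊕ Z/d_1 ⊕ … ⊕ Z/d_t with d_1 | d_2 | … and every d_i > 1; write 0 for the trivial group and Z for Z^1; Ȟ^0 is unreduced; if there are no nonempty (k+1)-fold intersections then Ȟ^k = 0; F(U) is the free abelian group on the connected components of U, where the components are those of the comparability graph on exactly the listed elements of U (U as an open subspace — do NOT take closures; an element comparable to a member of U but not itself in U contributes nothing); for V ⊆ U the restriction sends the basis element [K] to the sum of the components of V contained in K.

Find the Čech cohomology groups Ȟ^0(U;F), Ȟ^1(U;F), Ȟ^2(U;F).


intersection data:
  A1={{p},{q},{t},{p,q},{p,r},{p,s},{p,t},{q,r},{q,s},{q,t},{r,t},{s,t},{p,q,s},{p,r,t},{q,r,t}} A2={{q},{s},{p,q},{p,s},{q,r},{q,s},{q,t},{s,t},{p,q,s},{q,r,t}} A3={{p},{r},{s},{p,q},{p,r},{p,s},{p,t},{q,r},{q,s},{r,t},{s,t},{p,q,s},{p,r,t},{q,r,t}} A4={{q},{r},{s},{p,q},{p,r},{p,s},{q,r},{q,s},{q,t},{r,t},{s,t},{p,q,s},{p,r,t},{q,r,t}} A5={{p},{q},{r},{p,q},{p,r},{p,s},{p,t},{q,r},{q,s},{q,t},{r,t},{p,q,s},{p,r,t},{q,r,t}}
  A12={{q},{p,q},{p,s},{q,r},{q,s},{q,t},{s,t},{p,q,s},{q,r,t}} A13={{p},{p,q},{p,r},{p,s},{p,t},{q,r},{q,s},{r,t},{s,t},{p,q,s},{p,r,t},{q,r,t}} A14={{q},{p,q},{p,r},{p,s},{q,r},{q,s},{q,t},{r,t},{s,t},{p,q,s},{p,r,t},{q,r,t}} A15={{p},{q},{p,q},{p,r},{p,s},{p,t},{q,r},{q,s},{q,t},{r,t},{p,q,s},{p,r,t},{q,r,t}} A23={{s},{p,q},{p,s},{q,r},{q,s},{s,t},{p,q,s},{q,r,t}} A24={{q},{s},{p,q},{p,s},{q,r},{q,s},{q,t},{s,t},{p,q,s},{q,r,t}} A25={{q},{p,q},{p,s},{q,r},{q,s},{q,t},{p,q,s},{q,r,t}} A34={{r},{s},{p,q},{p,r},{p,s},{q,r},{q,s},{r,t},{s,t},{p,q,s},{p,r,t},{q,r,t}} A35={{p},{r},{p,q},{p,r},{p,s},{p,t},{q,r},{q,s},{r,t},{p,q,s},{p,r,t},{q,r,t}} A45={{q},{r},{p,q},{p,r},{p,s},{q,r},{q,s},{q,t},{r,t},{p,q,s},{p,r,t},{q,r,t}}
  A123={{p,q},{p,s},{q,r},{q,s},{s,t},{p,q,s},{q,r,t}} A124={{q},{p,q},{p,s},{q,r},{q,s},{q,t},{s,t},{p,q,s},{q,r,t}} A125={{q},{p,q},{p,s},{q,r},{q,s},{q,t},{p,q,s},{q,r,t}} A134={{p,q},{p,r},{p,s},{q,r},{q,s},{r,t},{s,t},{p,q,s},{p,r,t},{q,r,t}} A135={{p},{p,q},{p,r},{p,s},{p,t},{q,r},{q,s},{r,t},{p,q,s},{p,r,t},{q,r,t}} A145={{q},{p,q},{p,r},{p,s},{q,r},{q,s},{q,t},{r,t},{p,q,s},{p,r,t},{q,r,t}} A234={{s},{p,q},{p,s},{q,r},{q,s},{s,t},{p,q,s},{q,r,t}} A235={{p,q},{p,s},{q,r},{q,s},{p,q,s},{q,r,t}} A245={{q},{p,q},{p,s},{q,r},{q,s},{q,t},{p,q,s},{q,r,t}} A345={{r},{p,q},{p,r},{p,s},{q,r},{q,s},{r,t},{p,q,s},{p,r,t},{q,r,t}}
  A1234={{p,q},{p,s},{q,r},{q,s},{s,t},{p,q,s},{q,r,t}} A1235={{p,q},{p,s},{q,r},{q,s},{p,q,s},{q,r,t}} A1245={{q},{p,q},{p,s},{q,r},{q,s},{q,t},{p,q,s},{q,r,t}} A1345={{p,q},{p,r},{p,s},{q,r},{q,s},{r,t},{p,q,s},{p,r,t},{q,r,t}} A2345={{p,q},{p,s},{q,r},{q,s},{p,q,s},{q,r,t}}
  A12345={{p,q},{p,s},{q,r},{q,s},{p,q,s},{q,r,t}}
components per intersection:
  A1: {{p},{q},{t},{p,q},{p,r},{p,s},{p,t},{q,r},{q,s},{q,t},{r,t},{s,t},{p,q,s},{p,r,t},{q,r,t}}
  A2: {{q},{s},{p,q},{p,s},{q,r},{q,s},{q,t},{s,t},{p,q,s},{q,r,t}}
  A3: {{p},{r},{s},{p,q},{p,r},{p,s},{p,t},{q,r},{q,s},{r,t},{s,t},{p,q,s},{p,r,t},{q,r,t}}
  A4: {{q},{r},{s},{p,q},{p,r},{p,s},{q,r},{q,s},{q,t},{r,t},{s,t},{p,q,s},{p,r,t},{q,r,t}}
  A5: {{p},{q},{r},{p,q},{p,r},{p,s},{p,t},{q,r},{q,s},{q,t},{r,t},{p,q,s},{p,r,t},{q,r,t}}
  A12: {{q},{p,q},{p,s},{q,r},{q,s},{q,t},{p,q,s},{q,r,t}} {{s,t}}
  A13: {{p},{p,q},{p,r},{p,s},{p,t},{q,r},{q,s},{r,t},{p,q,s},{p,r,t},{q,r,t}} {{s,t}}
  A14: {{q},{p,q},{p,r},{p,s},{q,r},{q,s},{q,t},{r,t},{p,q,s},{p,r,t},{q,r,t}} {{s,t}}
  A15: {{p},{q},{p,q},{p,r},{p,s},{p,t},{q,r},{q,s},{q,t},{r,t},{p,q,s},{p,r,t},{q,r,t}}
  A23: {{s},{p,q},{p,s},{q,s},{s,t},{p,q,s}} {{q,r},{q,r,t}}
  A24: {{q},{s},{p,q},{p,s},{q,r},{q,s},{q,t},{s,t},{p,q,s},{q,r,t}}
  A25: {{q},{p,q},{p,s},{q,r},{q,s},{q,t},{p,q,s},{q,r,t}}
  A34: {{r},{p,r},{q,r},{r,t},{p,r,t},{q,r,t}} {{s},{p,q},{p,s},{q,s},{s,t},{p,q,s}}
  A35: {{p},{r},{p,q},{p,r},{p,s},{p,t},{q,r},{q,s},{r,t},{p,q,s},{p,r,t},{q,r,t}}
  A45: {{q},{r},{p,q},{p,r},{p,s},{q,r},{q,s},{q,t},{r,t},{p,q,s},{p,r,t},{q,r,t}}
  A123: {{p,q},{p,s},{q,s},{p,q,s}} {{q,r},{q,r,t}} {{s,t}}
  A124: {{q},{p,q},{p,s},{q,r},{q,s},{q,t},{p,q,s},{q,r,t}} {{s,t}}
  A125: {{q},{p,q},{p,s},{q,r},{q,s},{q,t},{p,q,s},{q,r,t}}
  A134: {{p,q},{p,s},{q,s},{p,q,s}} {{p,r},{q,r},{r,t},{p,r,t},{q,r,t}} {{s,t}}
  A135: {{p},{p,q},{p,r},{p,s},{p,t},{q,r},{q,s},{r,t},{p,q,s},{p,r,t},{q,r,t}}
  A145: {{q},{p,q},{p,r},{p,s},{q,r},{q,s},{q,t},{r,t},{p,q,s},{p,r,t},{q,r,t}}
  A234: {{s},{p,q},{p,s},{q,s},{s,t},{p,q,s}} {{q,r},{q,r,t}}
  A235: {{p,q},{p,s},{q,s},{p,q,s}} {{q,r},{q,r,t}}
  A245: {{q},{p,q},{p,s},{q,r},{q,s},{q,t},{p,q,s},{q,r,t}}
  A345: {{r},{p,r},{q,r},{r,t},{p,r,t},{q,r,t}} {{p,q},{p,s},{q,s},{p,q,s}}
  A1234: {{p,q},{p,s},{q,s},{p,q,s}} {{q,r},{q,r,t}} {{s,t}}
  A1235: {{p,q},{p,s},{q,s},{p,q,s}} {{q,r},{q,r,t}}
  A1245: {{q},{p,q},{p,s},{q,r},{q,s},{q,t},{p,q,s},{q,r,t}}
  A1345: {{p,q},{p,s},{q,s},{p,q,s}} {{p,r},{q,r},{r,t},{p,r,t},{q,r,t}}
  A2345: {{p,q},{p,s},{q,s},{p,q,s}} {{q,r},{q,r,t}}
  A12345: {{p,q},{p,s},{q,s},{p,q,s}} {{q,r},{q,r,t}}
C dims 5,15,18,10; δ0: rk 4, SNF 1^4; δ1: rk 10, SNF 1^10; δ2: rk 8, SNF 1^8
Ȟ^0 = (5 − 4) − 0 = 1, so Ȟ^0 ≅ Z
Ȟ^1 = (15 − 10) − 4 = 1, so Ȟ^1 ≅ Z
Ȟ^2 = (18 − 8) − 10 = 0, so Ȟ^2 ≅ 0

Ȟ^0(U;F) ≅ Z; Ȟ^1(U;F) ≅ Z; Ȟ^2(U;F) ≅ 0


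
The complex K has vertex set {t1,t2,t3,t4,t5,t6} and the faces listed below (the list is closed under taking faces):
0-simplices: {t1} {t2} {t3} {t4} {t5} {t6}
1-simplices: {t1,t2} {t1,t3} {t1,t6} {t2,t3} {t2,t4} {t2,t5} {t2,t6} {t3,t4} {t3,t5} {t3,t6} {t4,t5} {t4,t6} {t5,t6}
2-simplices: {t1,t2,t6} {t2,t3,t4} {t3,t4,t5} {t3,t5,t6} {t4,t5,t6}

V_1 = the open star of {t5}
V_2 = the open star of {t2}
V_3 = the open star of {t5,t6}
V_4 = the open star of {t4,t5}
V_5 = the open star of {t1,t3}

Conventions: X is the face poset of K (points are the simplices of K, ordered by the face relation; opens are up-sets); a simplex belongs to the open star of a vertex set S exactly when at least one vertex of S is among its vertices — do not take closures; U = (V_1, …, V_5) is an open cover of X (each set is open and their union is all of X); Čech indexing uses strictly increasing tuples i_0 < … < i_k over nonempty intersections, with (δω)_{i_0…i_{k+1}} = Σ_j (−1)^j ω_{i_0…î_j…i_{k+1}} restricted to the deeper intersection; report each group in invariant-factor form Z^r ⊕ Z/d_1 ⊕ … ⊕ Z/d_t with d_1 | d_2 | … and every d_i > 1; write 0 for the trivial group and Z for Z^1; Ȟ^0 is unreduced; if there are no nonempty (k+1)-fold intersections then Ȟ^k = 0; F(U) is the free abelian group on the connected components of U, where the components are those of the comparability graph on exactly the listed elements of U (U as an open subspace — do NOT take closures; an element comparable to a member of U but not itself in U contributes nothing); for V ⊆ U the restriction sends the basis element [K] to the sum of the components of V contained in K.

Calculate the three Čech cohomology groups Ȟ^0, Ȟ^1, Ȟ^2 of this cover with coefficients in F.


Ȟ^0(U;F) ≅ Z; Ȟ^1(U;F) ≅ Z^3; Ȟ^2(U;F) ≅ 0

nerve simplices:
  V1={{t5},{t2,t5},{t3,t5},{t4,t5},{t5,t6},{t3,t4,t5},{t3,t5,t6},{t4,t5,t6}} V2={{t2},{t1,t2},{t2,t3},{t2,t4},{t2,t5},{t2,t6},{t1,t2,t6},{t2,t3,t4}} V3={{t5},{t6},{t1,t6},{t2,t5},{t2,t6},{t3,t5},{t3,t6},{t4,t5},{t4,t6},{t5,t6},{t1,t2,t6},{t3,t4,t5},{t3,t5,t6},{t4,t5,t6}} V4={{t4},{t5},{t2,t4},{t2,t5},{t3,t4},{t3,t5},{t4,t5},{t4,t6},{t5,t6},{t2,t3,t4},{t3,t4,t5},{t3,t5,t6},{t4,t5,t6}} V5={{t1},{t3},{t1,t2},{t1,t3},{t1,t6},{t2,t3},{t3,t4},{t3,t5},{t3,t6},{t1,t2,t6},{t2,t3,t4},{t3,t4,t5},{t3,t5,t6}}
  V12={{t2,t5}} V13={{t5},{t2,t5},{t3,t5},{t4,t5},{t5,t6},{t3,t4,t5},{t3,t5,t6},{t4,t5,t6}} V14={{t5},{t2,t5},{t3,t5},{t4,t5},{t5,t6},{t3,t4,t5},{t3,t5,t6},{t4,t5,t6}} V15={{t3,t5},{t3,t4,t5},{t3,t5,t6}} V23={{t2,t5},{t2,t6},{t1,t2,t6}} V24={{t2,t4},{t2,t5},{t2,t3,t4}} V25={{t1,t2},{t2,t3},{t1,t2,t6},{t2,t3,t4}} V34={{t5},{t2,t5},{t3,t5},{t4,t5},{t4,t6},{t5,t6},{t3,t4,t5},{t3,t5,t6},{t4,t5,t6}} V35={{t1,t6},{t3,t5},{t3,t6},{t1,t2,t6},{t3,t4,t5},{t3,t5,t6}} V45={{t3,t4},{t3,t5},{t2,t3,t4},{t3,t4,t5},{t3,t5,t6}}
  V123={{t2,t5}} V124={{t2,t5}} V134={{t5},{t2,t5},{t3,t5},{t4,t5},{t5,t6},{t3,t4,t5},{t3,t5,t6},{t4,t5,t6}} V135={{t3,t5},{t3,t4,t5},{t3,t5,t6}} V145={{t3,t5},{t3,t4,t5},{t3,t5,t6}} V234={{t2,t5}} V235={{t1,t2,t6}} V245={{t2,t3,t4}} V345={{t3,t5},{t3,t4,t5},{t3,t5,t6}}
  V1234={{t2,t5}} V1345={{t3,t5},{t3,t4,t5},{t3,t5,t6}}
components per intersection:
  V1: {{t5},{t2,t5},{t3,t5},{t4,t5},{t5,t6},{t3,t4,t5},{t3,t5,t6},{t4,t5,t6}}
  V2: {{t2},{t1,t2},{t2,t3},{t2,t4},{t2,t5},{t2,t6},{t1,t2,t6},{t2,t3,t4}}
  V3: {{t5},{t6},{t1,t6},{t2,t5},{t2,t6},{t3,t5},{t3,t6},{t4,t5},{t4,t6},{t5,t6},{t1,t2,t6},{t3,t4,t5},{t3,t5,t6},{t4,t5,t6}}
  V4: {{t4},{t5},{t2,t4},{t2,t5},{t3,t4},{t3,t5},{t4,t5},{t4,t6},{t5,t6},{t2,t3,t4},{t3,t4,t5},{t3,t5,t6},{t4,t5,t6}}
  V5: {{t1},{t3},{t1,t2},{t1,t3},{t1,t6},{t2,t3},{t3,t4},{t3,t5},{t3,t6},{t1,t2,t6},{t2,t3,t4},{t3,t4,t5},{t3,t5,t6}}
  V12: {{t2,t5}}
  V13: {{t5},{t2,t5},{t3,t5},{t4,t5},{t5,t6},{t3,t4,t5},{t3,t5,t6},{t4,t5,t6}}
  V14: {{t5},{t2,t5},{t3,t5},{t4,t5},{t5,t6},{t3,t4,t5},{t3,t5,t6},{t4,t5,t6}}
  V15: {{t3,t5},{t3,t4,t5},{t3,t5,t6}}
  V23: {{t2,t5}} {{t2,t6},{t1,t2,t6}}
  V24: {{t2,t4},{t2,t3,t4}} {{t2,t5}}
  V25: {{t1,t2},{t1,t2,t6}} {{t2,t3},{t2,t3,t4}}
  V34: {{t5},{t2,t5},{t3,t5},{t4,t5},{t4,t6},{t5,t6},{t3,t4,t5},{t3,t5,t6},{t4,t5,t6}}
  V35: {{t1,t6},{t1,t2,t6}} {{t3,t5},{t3,t6},{t3,t4,t5},{t3,t5,t6}}
  V45: {{t3,t4},{t3,t5},{t2,t3,t4},{t3,t4,t5},{t3,t5,t6}}
  V123: {{t2,t5}}
  V124: {{t2,t5}}
  V134: {{t5},{t2,t5},{t3,t5},{t4,t5},{t5,t6},{t3,t4,t5},{t3,t5,t6},{t4,t5,t6}}
  V135: {{t3,t5},{t3,t4,t5},{t3,t5,t6}}
  V145: {{t3,t5},{t3,t4,t5},{t3,t5,t6}}
  V234: {{t2,t5}}
  V235: {{t1,t2,t6}}
  V245: {{t2,t3,t4}}
  V345: {{t3,t5},{t3,t4,t5},{t3,t5,t6}}
  V1234: {{t2,t5}}
  V1345: {{t3,t5},{t3,t4,t5},{t3,t5,t6}}
C dims 5,14,9,2; δ0: rk 4, SNF 1^4; δ1: rk 7, SNF 1^7; δ2: rk 2, SNF 1^2
degree 0: 5−4−0 = 1 → Ȟ^0 ≅ Z
degree 1: 14−7−4 = 3 → Ȟ^1 ≅ Z^3
degree 2: 9−2−7 = 0 → Ȟ^2 ≅ 0


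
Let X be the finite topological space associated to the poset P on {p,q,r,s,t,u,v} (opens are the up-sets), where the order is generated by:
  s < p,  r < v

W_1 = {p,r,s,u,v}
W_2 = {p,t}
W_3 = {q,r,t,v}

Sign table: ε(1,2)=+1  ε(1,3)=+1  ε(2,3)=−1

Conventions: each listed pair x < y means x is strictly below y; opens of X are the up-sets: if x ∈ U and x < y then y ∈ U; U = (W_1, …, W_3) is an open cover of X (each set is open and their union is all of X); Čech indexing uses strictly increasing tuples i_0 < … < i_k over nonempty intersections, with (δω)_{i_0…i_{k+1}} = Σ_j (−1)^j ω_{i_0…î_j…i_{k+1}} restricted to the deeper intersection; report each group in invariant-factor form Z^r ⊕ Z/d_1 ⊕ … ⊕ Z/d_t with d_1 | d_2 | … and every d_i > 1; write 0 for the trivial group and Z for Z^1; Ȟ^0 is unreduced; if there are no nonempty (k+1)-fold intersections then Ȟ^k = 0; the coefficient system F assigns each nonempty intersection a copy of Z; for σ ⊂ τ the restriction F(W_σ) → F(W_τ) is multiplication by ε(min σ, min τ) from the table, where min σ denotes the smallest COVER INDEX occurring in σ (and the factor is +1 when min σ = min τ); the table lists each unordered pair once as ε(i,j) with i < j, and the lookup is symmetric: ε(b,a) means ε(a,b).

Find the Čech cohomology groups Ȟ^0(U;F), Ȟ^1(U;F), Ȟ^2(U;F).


nonempty intersections:
  W12={p} W13={r,v} W23={t}
C dims 3,3; δ0: rk 3, SNF 1^2·2
Ȟ^0: (3−3)−0=0 ⇒ 0
Ȟ^1: (3−0)−3=0 plus torsion [2] ⇒ Z/2
Ȟ^2: (0−0)−0=0 ⇒ 0

Ȟ^0 ≅ 0,  Ȟ^1 ≅ Z/2,  Ȟ^2 ≅ 0


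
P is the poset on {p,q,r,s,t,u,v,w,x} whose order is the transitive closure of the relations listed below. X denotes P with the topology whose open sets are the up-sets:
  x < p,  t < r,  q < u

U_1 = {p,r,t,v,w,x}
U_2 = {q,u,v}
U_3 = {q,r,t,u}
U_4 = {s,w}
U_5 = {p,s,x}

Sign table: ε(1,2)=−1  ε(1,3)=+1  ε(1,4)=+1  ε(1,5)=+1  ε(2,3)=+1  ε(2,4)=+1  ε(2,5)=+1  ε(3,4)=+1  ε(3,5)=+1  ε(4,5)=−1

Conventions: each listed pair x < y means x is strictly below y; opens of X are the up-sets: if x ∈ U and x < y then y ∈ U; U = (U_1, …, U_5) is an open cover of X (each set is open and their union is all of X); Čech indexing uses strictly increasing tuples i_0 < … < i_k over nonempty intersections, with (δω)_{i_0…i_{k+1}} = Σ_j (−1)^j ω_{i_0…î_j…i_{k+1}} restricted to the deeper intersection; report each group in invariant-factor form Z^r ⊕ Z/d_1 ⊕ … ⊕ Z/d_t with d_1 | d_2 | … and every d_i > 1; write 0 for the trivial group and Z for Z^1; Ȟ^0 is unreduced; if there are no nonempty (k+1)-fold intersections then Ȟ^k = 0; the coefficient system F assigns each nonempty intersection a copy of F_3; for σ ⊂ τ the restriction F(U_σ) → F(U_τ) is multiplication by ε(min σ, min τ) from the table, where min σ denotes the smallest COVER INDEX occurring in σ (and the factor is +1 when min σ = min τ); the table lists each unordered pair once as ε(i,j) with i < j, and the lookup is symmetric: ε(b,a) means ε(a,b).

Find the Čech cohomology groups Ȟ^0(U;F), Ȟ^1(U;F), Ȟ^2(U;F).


Ȟ^0 ≅ 0; Ȟ^1 ≅ Z/3; Ȟ^2 ≅ 0

nonempty overlaps:
  U12={v} U13={r,t} U14={w} U15={p,x} U23={q,u} U45={s}
C dims 5,6; δ0: rk_F3 5
degree 0: 5−5−0 = 0 → Ȟ^0 ≅ 0
degree 1: 6−0−5 = 1 → Ȟ^1 ≅ Z/3
degree 2: 0−0−0 = 0 → Ȟ^2 ≅ 0


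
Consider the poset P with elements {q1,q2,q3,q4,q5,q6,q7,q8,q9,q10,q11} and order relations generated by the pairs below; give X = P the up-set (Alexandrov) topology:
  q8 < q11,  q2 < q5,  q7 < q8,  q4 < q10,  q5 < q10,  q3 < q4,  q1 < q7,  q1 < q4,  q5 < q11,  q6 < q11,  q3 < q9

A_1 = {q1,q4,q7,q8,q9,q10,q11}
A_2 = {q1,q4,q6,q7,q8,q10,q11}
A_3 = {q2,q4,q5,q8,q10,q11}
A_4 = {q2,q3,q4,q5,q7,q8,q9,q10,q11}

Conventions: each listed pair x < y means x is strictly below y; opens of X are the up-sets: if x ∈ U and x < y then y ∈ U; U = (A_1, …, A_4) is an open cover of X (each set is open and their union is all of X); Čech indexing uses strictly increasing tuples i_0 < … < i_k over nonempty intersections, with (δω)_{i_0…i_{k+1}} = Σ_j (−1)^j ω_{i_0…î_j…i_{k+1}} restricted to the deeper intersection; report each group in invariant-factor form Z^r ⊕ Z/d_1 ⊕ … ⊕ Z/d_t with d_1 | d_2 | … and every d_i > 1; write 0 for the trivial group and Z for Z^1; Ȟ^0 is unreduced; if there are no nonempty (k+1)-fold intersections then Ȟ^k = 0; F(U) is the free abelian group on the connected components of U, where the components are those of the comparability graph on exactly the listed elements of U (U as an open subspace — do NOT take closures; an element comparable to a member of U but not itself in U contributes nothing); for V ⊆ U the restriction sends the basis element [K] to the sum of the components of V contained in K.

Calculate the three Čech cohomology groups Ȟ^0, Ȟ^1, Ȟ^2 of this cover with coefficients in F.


Ȟ^0 = Z, Ȟ^1 = Z and Ȟ^2 = 0

intersection data:
  A12={q1,q4,q7,q8,q10,q11} A13={q4,q8,q10,q11} A14={q4,q7,q8,q9,q10,q11} A23={q4,q8,q10,q11} A24={q4,q7,q8,q10,q11} A34={q2,q4,q5,q8,q10,q11}
  A123={q4,q8,q10,q11} A124={q4,q7,q8,q10,q11} A134={q4,q8,q10,q11} A234={q4,q8,q10,q11}
  A1234={q4,q8,q10,q11}
components per intersection:
  A1: {q1,q4,q7,q8,q10,q11} {q9}
  A2: {q1,q4,q6,q7,q8,q10,q11}
  A3: {q2,q4,q5,q8,q10,q11}
  A4: {q2,q3,q4,q5,q7,q8,q9,q10,q11}
  A12: {q1,q4,q7,q8,q10,q11}
  A13: {q4,q10} {q8,q11}
  A14: {q4,q10} {q7,q8,q11} {q9}
  A23: {q4,q10} {q8,q11}
  A24: {q4,q10} {q7,q8,q11}
  A34: {q2,q4,q5,q8,q10,q11}
  A123: {q4,q10} {q8,q11}
  A124: {q4,q10} {q7,q8,q11}
  A134: {q4,q10} {q8,q11}
  A234: {q4,q10} {q8,q11}
  A1234: {q4,q10} {q8,q11}
C dims 5,11,8,2; δ0: rk 4, SNF 1^4; δ1: rk 6, SNF 1^6; δ2: rk 2, SNF 1^2
Ȟ^0 = (5 − 4) − 0 = 1, so Ȟ^0 ≅ Z
Ȟ^1 = (11 − 6) − 4 = 1, so Ȟ^1 ≅ Z
Ȟ^2 = (8 − 2) − 6 = 0, so Ȟ^2 ≅ 0


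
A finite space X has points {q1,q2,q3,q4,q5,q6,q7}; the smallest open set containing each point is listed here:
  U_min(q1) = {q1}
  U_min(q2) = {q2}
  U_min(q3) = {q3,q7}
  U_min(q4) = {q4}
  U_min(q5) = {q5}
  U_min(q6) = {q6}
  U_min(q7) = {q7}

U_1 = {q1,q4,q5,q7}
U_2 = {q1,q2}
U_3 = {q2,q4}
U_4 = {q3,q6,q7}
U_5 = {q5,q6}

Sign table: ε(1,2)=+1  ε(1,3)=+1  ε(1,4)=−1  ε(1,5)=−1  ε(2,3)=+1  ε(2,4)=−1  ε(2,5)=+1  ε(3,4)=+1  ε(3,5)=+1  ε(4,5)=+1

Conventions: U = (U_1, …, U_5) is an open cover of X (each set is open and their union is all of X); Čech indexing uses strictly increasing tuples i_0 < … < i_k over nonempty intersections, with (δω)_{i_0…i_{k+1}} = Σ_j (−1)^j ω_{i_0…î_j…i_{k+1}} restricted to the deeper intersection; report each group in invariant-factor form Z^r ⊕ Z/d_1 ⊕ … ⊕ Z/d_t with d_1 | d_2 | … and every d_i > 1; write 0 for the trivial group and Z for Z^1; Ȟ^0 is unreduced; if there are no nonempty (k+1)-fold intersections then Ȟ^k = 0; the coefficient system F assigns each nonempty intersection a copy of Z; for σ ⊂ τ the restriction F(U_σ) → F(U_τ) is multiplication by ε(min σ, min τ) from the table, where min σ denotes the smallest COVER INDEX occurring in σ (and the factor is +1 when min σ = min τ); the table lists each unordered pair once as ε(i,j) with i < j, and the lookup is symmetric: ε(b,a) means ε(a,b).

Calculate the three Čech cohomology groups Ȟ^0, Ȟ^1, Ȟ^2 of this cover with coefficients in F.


Ȟ^0 = Z,  Ȟ^1 = Z^2,  Ȟ^2 = 0

nonempty intersections:
  U12={q1} U13={q4} U14={q7} U15={q5} U23={q2} U45={q6}
C dims 5,6; δ0: rk 4, SNF 1^4
Ȟ^0: (5−4)−0=1 ⇒ Z
Ȟ^1: (6−0)−4=2 ⇒ Z^2
Ȟ^2: (0−0)−0=0 ⇒ 0


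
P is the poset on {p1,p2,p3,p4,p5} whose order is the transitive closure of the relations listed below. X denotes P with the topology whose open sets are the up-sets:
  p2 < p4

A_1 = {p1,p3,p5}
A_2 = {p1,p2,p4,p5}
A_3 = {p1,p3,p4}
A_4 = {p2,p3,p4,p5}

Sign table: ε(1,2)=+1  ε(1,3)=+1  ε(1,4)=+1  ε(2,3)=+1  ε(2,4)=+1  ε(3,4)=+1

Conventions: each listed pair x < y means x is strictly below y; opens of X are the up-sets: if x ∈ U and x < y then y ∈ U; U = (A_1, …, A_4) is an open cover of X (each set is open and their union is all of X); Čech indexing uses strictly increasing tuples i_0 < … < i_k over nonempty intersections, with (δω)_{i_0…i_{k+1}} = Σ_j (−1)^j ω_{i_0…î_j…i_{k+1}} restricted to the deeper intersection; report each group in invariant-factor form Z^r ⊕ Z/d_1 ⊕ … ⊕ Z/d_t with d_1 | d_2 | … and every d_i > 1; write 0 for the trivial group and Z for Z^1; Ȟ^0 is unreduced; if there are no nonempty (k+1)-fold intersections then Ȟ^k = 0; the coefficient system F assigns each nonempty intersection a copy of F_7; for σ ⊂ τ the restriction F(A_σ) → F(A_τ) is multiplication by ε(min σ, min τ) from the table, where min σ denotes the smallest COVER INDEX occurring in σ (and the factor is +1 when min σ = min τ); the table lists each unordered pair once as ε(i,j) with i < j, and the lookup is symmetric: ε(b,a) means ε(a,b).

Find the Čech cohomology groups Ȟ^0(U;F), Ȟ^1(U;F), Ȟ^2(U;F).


cover nerve:
  A12={p1,p5} A13={p1,p3} A14={p3,p5} A23={p1,p4} A24={p2,p4,p5} A34={p3,p4}
  A123={p1} A124={p5} A134={p3} A234={p4}
C dims 4,6,4; δ0: rk_F7 3; δ1: rk_F7 3
Ȟ^0: (4−3)−0=1 ⇒ Z/7
Ȟ^1: (6−3)−3=0 ⇒ 0
Ȟ^2: (4−0)−3=1 ⇒ Z/7

Ȟ^0(U;F) ≅ Z/7,  Ȟ^1(U;F) ≅ 0,  Ȟ^2(U;F) ≅ Z/7


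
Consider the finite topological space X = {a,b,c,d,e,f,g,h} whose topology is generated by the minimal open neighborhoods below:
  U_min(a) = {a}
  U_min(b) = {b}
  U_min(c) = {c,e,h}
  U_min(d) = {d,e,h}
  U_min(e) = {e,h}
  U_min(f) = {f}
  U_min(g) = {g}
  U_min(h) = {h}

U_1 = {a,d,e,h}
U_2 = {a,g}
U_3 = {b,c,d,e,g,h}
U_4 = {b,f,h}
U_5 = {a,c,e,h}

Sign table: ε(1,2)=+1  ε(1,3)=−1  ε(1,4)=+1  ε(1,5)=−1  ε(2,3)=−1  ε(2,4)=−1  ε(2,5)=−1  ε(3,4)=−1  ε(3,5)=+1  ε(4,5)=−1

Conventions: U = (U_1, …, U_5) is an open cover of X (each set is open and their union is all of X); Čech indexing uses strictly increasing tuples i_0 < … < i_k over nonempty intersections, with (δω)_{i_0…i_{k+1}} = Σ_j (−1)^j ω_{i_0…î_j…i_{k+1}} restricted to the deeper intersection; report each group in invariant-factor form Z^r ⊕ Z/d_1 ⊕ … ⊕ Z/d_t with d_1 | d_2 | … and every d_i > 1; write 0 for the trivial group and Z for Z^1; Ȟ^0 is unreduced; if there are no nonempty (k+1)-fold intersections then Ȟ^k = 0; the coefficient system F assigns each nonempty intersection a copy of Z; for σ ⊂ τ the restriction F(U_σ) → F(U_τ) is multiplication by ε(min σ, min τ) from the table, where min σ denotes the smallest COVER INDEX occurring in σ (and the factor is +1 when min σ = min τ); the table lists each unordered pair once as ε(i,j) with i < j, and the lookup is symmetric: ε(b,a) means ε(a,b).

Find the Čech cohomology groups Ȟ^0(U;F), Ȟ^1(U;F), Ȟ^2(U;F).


Ȟ^0 = Z; Ȟ^1 = Z; Ȟ^2 = 0

nonempty intersections:
  U12={a} U13={d,e,h} U14={h} U15={a,e,h} U23={g} U25={a} U34={b,h} U35={c,e,h} U45={h}
  U125={a} U134={h} U135={e,h} U145={h} U345={h}
  U1345={h}
C dims 5,9,5,1; δ0: rk 4, SNF 1^4; δ1: rk 4, SNF 1^4; δ2: rk 1, SNF 1^1
Ȟ^0: (5−4)−0=1 ⇒ Z
Ȟ^1: (9−4)−4=1 ⇒ Z
Ȟ^2: (5−1)−4=0 ⇒ 0


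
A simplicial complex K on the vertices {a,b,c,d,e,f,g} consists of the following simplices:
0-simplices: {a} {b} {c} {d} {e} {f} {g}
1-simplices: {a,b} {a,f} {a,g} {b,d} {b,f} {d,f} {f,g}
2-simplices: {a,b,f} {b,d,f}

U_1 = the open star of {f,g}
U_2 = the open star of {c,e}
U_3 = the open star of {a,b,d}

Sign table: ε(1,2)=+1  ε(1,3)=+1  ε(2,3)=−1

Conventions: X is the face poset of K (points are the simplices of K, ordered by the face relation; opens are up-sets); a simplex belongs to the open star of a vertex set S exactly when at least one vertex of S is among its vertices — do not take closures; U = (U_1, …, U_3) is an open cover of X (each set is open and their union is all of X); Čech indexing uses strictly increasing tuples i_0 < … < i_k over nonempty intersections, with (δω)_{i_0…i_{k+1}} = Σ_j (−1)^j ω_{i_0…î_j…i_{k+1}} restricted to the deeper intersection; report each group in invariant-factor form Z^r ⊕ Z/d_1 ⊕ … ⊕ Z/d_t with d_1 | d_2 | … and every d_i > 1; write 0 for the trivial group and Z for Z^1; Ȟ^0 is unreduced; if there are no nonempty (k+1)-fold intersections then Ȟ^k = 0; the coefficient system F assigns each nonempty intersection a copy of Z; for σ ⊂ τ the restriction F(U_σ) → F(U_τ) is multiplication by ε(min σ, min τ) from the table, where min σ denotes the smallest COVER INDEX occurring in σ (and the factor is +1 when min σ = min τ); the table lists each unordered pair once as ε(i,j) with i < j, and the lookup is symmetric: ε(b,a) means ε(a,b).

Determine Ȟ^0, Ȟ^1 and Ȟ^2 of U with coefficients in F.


nerve of the cover:
  U1={{f},{g},{a,f},{a,g},{b,f},{d,f},{f,g},{a,b,f},{b,d,f}} U2={{c},{e}} U3={{a},{b},{d},{a,b},{a,f},{a,g},{b,d},{b,f},{d,f},{a,b,f},{b,d,f}}
  U13={{a,f},{a,g},{b,f},{d,f},{a,b,f},{b,d,f}}
C dims 3,1; δ0: rk 1, SNF 1^1
Ȟ^0 = (3 − 1) − 0 = 2, so Ȟ^0 ≅ Z^2
Ȟ^1 = (1 − 0) − 1 = 0, so Ȟ^1 ≅ 0
Ȟ^2 = (0 − 0) − 0 = 0, so Ȟ^2 ≅ 0

Ȟ^0 = Z^2, Ȟ^1 = 0, Ȟ^2 = 0


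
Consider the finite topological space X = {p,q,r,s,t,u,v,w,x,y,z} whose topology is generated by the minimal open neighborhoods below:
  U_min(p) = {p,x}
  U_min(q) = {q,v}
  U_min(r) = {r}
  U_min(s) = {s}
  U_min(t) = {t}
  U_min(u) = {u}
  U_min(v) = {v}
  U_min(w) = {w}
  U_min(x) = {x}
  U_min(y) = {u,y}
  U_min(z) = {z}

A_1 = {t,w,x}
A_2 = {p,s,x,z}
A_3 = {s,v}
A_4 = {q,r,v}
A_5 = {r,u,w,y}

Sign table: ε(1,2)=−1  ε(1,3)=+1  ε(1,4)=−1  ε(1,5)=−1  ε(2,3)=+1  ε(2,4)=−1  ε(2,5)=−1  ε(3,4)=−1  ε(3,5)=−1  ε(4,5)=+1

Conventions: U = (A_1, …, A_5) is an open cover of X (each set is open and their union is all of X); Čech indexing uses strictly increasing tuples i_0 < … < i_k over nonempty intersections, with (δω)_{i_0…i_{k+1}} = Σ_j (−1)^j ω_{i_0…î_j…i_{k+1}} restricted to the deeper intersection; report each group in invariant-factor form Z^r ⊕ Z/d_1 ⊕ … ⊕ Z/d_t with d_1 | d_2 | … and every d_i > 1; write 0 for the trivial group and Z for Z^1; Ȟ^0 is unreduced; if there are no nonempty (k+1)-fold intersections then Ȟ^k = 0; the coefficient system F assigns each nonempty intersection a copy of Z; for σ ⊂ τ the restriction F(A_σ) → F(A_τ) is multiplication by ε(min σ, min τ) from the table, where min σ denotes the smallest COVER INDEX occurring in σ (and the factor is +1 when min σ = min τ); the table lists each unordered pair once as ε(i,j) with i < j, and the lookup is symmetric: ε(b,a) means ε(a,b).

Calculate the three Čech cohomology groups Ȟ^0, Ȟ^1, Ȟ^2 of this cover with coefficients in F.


Ȟ^0 = 0, Ȟ^1 = Z/2 and Ȟ^2 = 0

nerve of the cover:
  A12={x} A15={w} A23={s} A34={v} A45={r}
C dims 5,5; δ0: rk 5, SNF 1^4·2
Ȟ^0 = (5 − 5) − 0 = 0, so Ȟ^0 ≅ 0
Ȟ^1 = (5 − 0) − 5 = 0 plus torsion [2], so Ȟ^1 ≅ Z/2
Ȟ^2 = (0 − 0) − 0 = 0, so Ȟ^2 ≅ 0


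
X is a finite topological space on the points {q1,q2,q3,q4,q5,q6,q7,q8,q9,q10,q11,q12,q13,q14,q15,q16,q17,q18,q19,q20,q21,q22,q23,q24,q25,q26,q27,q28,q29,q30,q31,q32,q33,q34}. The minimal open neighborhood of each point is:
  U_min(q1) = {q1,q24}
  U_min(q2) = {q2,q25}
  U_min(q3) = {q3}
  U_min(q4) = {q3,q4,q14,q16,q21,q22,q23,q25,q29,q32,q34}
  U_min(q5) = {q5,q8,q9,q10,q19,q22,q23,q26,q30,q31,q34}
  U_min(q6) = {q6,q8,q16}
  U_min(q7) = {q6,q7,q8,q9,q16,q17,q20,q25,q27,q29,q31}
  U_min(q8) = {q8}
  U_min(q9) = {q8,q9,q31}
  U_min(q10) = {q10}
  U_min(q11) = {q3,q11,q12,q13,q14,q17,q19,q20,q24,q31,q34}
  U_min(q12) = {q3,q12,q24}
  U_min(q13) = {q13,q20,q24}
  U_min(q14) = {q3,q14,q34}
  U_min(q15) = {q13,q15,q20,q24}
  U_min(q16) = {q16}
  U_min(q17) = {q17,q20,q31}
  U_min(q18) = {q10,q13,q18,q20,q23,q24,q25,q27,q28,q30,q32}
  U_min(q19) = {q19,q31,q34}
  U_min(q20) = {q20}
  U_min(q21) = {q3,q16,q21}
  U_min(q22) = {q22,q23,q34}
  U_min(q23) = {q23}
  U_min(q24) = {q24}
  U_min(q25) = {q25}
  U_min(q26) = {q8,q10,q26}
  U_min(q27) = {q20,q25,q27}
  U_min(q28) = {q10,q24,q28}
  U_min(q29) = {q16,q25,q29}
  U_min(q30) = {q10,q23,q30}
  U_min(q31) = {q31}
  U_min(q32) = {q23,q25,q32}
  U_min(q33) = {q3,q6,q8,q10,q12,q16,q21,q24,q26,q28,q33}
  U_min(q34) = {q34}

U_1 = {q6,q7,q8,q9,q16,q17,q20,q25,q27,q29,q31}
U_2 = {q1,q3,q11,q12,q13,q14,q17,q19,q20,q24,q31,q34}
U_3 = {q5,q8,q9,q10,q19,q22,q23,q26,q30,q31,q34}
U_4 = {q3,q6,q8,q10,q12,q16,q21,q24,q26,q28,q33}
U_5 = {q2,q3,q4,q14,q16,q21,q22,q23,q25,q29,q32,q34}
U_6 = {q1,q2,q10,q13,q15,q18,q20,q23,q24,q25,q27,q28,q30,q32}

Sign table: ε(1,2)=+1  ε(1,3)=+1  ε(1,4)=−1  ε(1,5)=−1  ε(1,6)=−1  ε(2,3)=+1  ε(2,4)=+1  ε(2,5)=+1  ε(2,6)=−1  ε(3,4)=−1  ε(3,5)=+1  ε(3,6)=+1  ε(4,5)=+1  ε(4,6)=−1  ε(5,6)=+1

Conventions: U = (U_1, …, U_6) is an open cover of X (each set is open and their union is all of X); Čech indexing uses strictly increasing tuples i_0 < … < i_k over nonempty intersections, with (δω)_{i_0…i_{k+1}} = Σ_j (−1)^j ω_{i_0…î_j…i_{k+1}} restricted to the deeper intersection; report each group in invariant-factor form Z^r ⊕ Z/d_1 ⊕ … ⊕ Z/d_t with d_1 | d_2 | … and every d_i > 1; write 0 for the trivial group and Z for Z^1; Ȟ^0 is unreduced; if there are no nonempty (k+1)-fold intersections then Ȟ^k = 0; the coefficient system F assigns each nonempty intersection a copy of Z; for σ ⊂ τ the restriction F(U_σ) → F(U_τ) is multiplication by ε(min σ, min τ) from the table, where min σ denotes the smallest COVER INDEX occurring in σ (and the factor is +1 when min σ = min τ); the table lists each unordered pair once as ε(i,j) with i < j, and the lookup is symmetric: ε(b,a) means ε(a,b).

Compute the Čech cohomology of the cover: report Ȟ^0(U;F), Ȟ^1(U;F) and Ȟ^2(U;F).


nonempty overlaps:
  U12={q17,q20,q31} U13={q8,q9,q31} U14={q6,q8,q16} U15={q16,q25,q29} U16={q20,q25,q27} U23={q19,q31,q34} U24={q3,q12,q24} U25={q3,q14,q34} U26={q1,q13,q20,q24} U34={q8,q10,q26} U35={q22,q23,q34} U36={q10,q23,q30} U45={q3,q16,q21} U46={q10,q24,q28} U56={q2,q23,q25,q32}
  U123={q31} U126={q20} U134={q8} U145={q16} U156={q25} U235={q34} U245={q3} U246={q24} U346={q10} U356={q23}
C dims 6,15,10; δ0: rk 6, SNF 1^5·2; δ1: rk 9, SNF 1^9
degree 0: 6−6−0 = 0 → Ȟ^0 ≅ 0
degree 1: 15−9−6 = 0 plus torsion [2] → Ȟ^1 ≅ Z/2
degree 2: 10−0−9 = 1 → Ȟ^2 ≅ Z

Ȟ^0 = 0; Ȟ^1 = Z/2; Ȟ^2 = Z
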